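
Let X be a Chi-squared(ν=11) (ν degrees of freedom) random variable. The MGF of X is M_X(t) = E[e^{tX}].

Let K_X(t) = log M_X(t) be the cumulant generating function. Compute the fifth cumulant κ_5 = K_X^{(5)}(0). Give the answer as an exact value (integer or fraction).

M_X(t) = (1 - 2*t)^(-11/2)
K_X(t) = log M_X(t) = -11*log(1 - 2*t)/2
K′(t) = -11/(2*t - 1)
K′′(t) = 22/(4*t^2 - 4*t + 1)
K′′′(t) = -88/(8*t^3 - 12*t^2 + 6*t - 1)
K′′′′(t) = 528/(16*t^4 - 32*t^3 + 24*t^2 - 8*t + 1)
K′′′′′(t) = -4224/(32*t^5 - 80*t^4 + 80*t^3 - 40*t^2 + 10*t - 1)

κ_5 = K′′′′′(0) = 4224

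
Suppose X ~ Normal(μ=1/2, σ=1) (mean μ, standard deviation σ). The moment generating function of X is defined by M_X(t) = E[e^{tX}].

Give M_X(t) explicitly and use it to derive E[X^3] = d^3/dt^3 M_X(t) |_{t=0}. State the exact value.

M_X(t) = e^(t^2/2 + t/2)
M^(3)(t) = t^3*e^(t/2)*e^(t^2/2) + 3*t^2*e^(t/2)*e^(t^2/2)/2 + 15*t*e^(t/2)*e^(t^2/2)/4 + 13*e^(t/2)*e^(t^2/2)/8

E[X^3] = M^(3)(0) = 13/8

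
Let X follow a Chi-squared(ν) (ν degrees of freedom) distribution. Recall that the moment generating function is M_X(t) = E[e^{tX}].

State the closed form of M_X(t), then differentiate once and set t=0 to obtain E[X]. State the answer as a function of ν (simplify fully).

M_X(t) = (1 - 2*t)^(-ν/2)
M′(t) = -ν/(2*t*(1 - 2*t)^(ν/2) - (1 - 2*t)^(ν/2))

E[X] = M′(0) = ν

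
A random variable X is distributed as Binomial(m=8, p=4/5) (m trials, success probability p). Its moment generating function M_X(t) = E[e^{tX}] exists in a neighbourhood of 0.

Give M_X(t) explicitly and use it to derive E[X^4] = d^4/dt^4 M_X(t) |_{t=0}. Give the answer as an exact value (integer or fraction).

M_X(t) = (4*e^(t)/5 + 1/5)^8

E[X^4] = M^(4)(0) = 9888/5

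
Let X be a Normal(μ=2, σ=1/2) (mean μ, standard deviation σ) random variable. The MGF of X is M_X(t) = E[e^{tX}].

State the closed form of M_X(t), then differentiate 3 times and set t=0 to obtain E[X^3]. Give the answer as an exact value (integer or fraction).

E[X^3] = M^(3)(0) = 19/2

M_X(t) = e^(t^2/8 + 2*t)
M^(3)(t) = t^3*e^(2*t)*e^(t^2/8)/64 + 3*t^2*e^(2*t)*e^(t^2/8)/8 + 51*t*e^(2*t)*e^(t^2/8)/16 + 19*e^(2*t)*e^(t^2/8)/2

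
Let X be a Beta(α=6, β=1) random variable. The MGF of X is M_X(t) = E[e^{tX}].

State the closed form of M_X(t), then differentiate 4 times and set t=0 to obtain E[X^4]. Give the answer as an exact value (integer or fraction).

M_X(t) = ₁F₁(6; 7; t)
M′(t) = 6*₁F₁(7; 8; t)/7
M′′(t) = 3*₁F₁(8; 9; t)/4
M′′′(t) = 2*₁F₁(9; 10; t)/3
M′′′′(t) = 3*₁F₁(10; 11; t)/5

E[X^4] = M′′′′(0) = 3/5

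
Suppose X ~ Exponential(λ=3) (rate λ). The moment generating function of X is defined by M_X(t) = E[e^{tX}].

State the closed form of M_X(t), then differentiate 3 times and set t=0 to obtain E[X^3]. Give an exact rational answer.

M_X(t) = 3/(3 - t)
M^(3)(t) = 18/(t^4 - 12*t^3 + 54*t^2 - 108*t + 81)

E[X^3] = M^(3)(0) = 2/9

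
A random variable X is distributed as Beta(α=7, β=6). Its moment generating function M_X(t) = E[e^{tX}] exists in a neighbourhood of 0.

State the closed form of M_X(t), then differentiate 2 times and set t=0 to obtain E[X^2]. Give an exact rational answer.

M_X(t) = ₁F₁(7; 13; t)
M^(2)(t) = 4*₁F₁(9; 15; t)/13

E[X^2] = M^(2)(0) = 4/13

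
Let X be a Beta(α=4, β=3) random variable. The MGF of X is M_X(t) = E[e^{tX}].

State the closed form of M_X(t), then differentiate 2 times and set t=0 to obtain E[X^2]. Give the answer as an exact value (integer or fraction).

M_X(t) = ₁F₁(4; 7; t)
dM/dt = 4*₁F₁(5; 8; t)/7
d^2M/dt^2 = 5*₁F₁(6; 9; t)/14

E[X^2] = d^2M/dt^2 |_{t=0} = 5/14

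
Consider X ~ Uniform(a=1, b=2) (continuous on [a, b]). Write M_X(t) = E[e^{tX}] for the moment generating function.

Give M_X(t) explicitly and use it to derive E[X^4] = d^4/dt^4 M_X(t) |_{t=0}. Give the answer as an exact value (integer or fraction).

E[X^4] = M^(4)(0) = 31/5

M_X(t) = (e^(2*t) - e^(t))/t
M^(4)(t) = (16*t^4*e^(2*t) - t^4*e^(t) - 32*t^3*e^(2*t) + 4*t^3*e^(t) + 48*t^2*e^(2*t) - 12*t^2*e^(t) - 48*t*e^(2*t) + 24*t*e^(t) + 24*e^(2*t) - 24*e^(t))/t^5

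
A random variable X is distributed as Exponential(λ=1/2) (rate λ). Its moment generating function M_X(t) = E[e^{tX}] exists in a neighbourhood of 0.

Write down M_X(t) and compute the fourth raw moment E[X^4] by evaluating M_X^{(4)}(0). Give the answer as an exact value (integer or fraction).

E[X^4] = M^(4)(0) = 384

M_X(t) = 1/(2*(1/2 - t))
M^(4)(t) = -384/(32*t^5 - 80*t^4 + 80*t^3 - 40*t^2 + 10*t - 1)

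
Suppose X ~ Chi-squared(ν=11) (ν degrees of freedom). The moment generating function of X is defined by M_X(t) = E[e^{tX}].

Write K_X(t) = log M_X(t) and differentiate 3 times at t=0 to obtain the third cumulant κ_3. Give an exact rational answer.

M_X(t) = (1 - 2*t)^(-11/2)
K_X(t) = log M_X(t) = -11*log(1 - 2*t)/2
K^(3)(t) = -88/(8*t^3 - 12*t^2 + 6*t - 1)

κ_3 = K^(3)(0) = 88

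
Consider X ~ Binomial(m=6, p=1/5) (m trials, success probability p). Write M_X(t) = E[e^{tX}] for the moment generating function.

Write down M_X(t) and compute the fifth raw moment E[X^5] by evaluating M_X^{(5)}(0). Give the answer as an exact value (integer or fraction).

M_X(t) = (e^(t)/5 + 4/5)^6
M^(5)(t) = 7776*e^(6*t)/15625 + 24*e^(5*t)/5 + 49152*e^(4*t)/3125 + 62208*e^(3*t)/3125 + 24576*e^(2*t)/3125 + 6144*e^(t)/15625

E[X^5] = M^(5)(0) = 30744/625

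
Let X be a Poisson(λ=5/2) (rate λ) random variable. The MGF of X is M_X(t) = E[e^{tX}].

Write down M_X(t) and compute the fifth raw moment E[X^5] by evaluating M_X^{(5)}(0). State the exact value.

E[X^5] = M′′′′′(0) = 31205/32

M_X(t) = e^(5*e^(t)/2 - 5/2)
M′(t) = 5*e^(-5/2)*e^(t)*e^(5*e^(t)/2)/2
M′′(t) = (25*e^(2*t)*e^(5*e^(t)/2) + 10*e^(t)*e^(5*e^(t)/2))*e^(-5/2)/4
M′′′(t) = (125*e^(3*t)*e^(5*e^(t)/2) + 150*e^(2*t)*e^(5*e^(t)/2) + 20*e^(t)*e^(5*e^(t)/2))*e^(-5/2)/8
M′′′′(t) = (625*e^(4*t)*e^(5*e^(t)/2) + 1500*e^(3*t)*e^(5*e^(t)/2) + 700*e^(2*t)*e^(5*e^(t)/2) + 40*e^(t)*e^(5*e^(t)/2))*e^(-5/2)/16
M′′′′′(t) = (3125*e^(5*t)*e^(5*e^(t)/2) + 12500*e^(4*t)*e^(5*e^(t)/2) + 12500*e^(3*t)*e^(5*e^(t)/2) + 3000*e^(2*t)*e^(5*e^(t)/2) + 80*e^(t)*e^(5*e^(t)/2))*e^(-5/2)/32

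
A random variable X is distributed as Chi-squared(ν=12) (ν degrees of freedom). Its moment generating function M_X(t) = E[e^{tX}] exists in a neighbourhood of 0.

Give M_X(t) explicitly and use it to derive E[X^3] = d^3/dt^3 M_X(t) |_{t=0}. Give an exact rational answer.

E[X^3] = d^3M/dt^3 |_{t=0} = 2688

M_X(t) = (1 - 2*t)^(-6)
dM/dt = -12/(128*t^7 - 448*t^6 + 672*t^5 - 560*t^4 + 280*t^3 - 84*t^2 + 14*t - 1)
d^2M/dt^2 = 168/(256*t^8 - 1024*t^7 + 1792*t^6 - 1792*t^5 + 1120*t^4 - 448*t^3 + 112*t^2 - 16*t + 1)
d^3M/dt^3 = -2688/(512*t^9 - 2304*t^8 + 4608*t^7 - 5376*t^6 + 4032*t^5 - 2016*t^4 + 672*t^3 - 144*t^2 + 18*t - 1)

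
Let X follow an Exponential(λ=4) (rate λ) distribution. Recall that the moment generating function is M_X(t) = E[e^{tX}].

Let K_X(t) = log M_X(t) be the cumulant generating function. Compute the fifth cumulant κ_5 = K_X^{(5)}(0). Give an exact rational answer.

κ_5 = d^5K/dt^5 |_{t=0} = 3/128

M_X(t) = 4/(4 - t)
K_X(t) = log M_X(t) = -log(4 - t) + 2*log(2)
dK/dt = -1/(t - 4)
d^2K/dt^2 = 1/(t^2 - 8*t + 16)
d^3K/dt^3 = -2/(t^3 - 12*t^2 + 48*t - 64)
d^4K/dt^4 = 6/(t^4 - 16*t^3 + 96*t^2 - 256*t + 256)
d^5K/dt^5 = -24/(t^5 - 20*t^4 + 160*t^3 - 640*t^2 + 1280*t - 1024)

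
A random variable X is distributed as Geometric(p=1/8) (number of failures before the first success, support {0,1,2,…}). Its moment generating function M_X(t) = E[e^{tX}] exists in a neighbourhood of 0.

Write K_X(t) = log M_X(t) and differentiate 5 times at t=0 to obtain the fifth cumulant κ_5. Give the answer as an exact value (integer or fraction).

κ_5 = D^5[K](0) = 565320

M_X(t) = 1/(8*(1 - 7*e^(t)/8))
K_X(t) = log M_X(t) = -log(1 - 7*e^(t)/8) - 3*log(2)
D^5[K](t) = (-19208*e^(4*t) - 241472*e^(3*t) - 275968*e^(2*t) - 28672*e^(t))/(16807*e^(5*t) - 96040*e^(4*t) + 219520*e^(3*t) - 250880*e^(2*t) + 143360*e^(t) - 32768)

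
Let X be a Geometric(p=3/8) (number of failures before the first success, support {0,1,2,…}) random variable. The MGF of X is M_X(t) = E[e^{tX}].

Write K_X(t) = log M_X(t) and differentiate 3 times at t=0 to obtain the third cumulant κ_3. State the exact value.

κ_3 = d^3K/dt^3 |_{t=0} = 520/27

M_X(t) = 3/(8*(1 - 5*e^(t)/8))
K_X(t) = log M_X(t) = -log(1 - 5*e^(t)/8) - 3*log(2) + log(3)
dK/dt = -5*e^(t)/(5*e^(t) - 8)
d^2K/dt^2 = 40*e^(t)/(25*e^(2*t) - 80*e^(t) + 64)
d^3K/dt^3 = (-200*e^(2*t) - 320*e^(t))/(125*e^(3*t) - 600*e^(2*t) + 960*e^(t) - 512)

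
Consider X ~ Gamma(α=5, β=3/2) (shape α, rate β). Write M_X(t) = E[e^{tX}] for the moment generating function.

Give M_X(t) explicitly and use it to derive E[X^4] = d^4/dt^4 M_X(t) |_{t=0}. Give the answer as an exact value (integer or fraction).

E[X^4] = d^4M/dt^4 |_{t=0} = 8960/27

M_X(t) = 243/(32*(3/2 - t)^5)
dM/dt = 2430/(64*t^6 - 576*t^5 + 2160*t^4 - 4320*t^3 + 4860*t^2 - 2916*t + 729)
d^2M/dt^2 = -29160/(128*t^7 - 1344*t^6 + 6048*t^5 - 15120*t^4 + 22680*t^3 - 20412*t^2 + 10206*t - 2187)
d^3M/dt^3 = 408240/(256*t^8 - 3072*t^7 + 16128*t^6 - 48384*t^5 + 90720*t^4 - 108864*t^3 + 81648*t^2 - 34992*t + 6561)
d^4M/dt^4 = -6531840/(512*t^9 - 6912*t^8 + 41472*t^7 - 145152*t^6 + 326592*t^5 - 489888*t^4 + 489888*t^3 - 314928*t^2 + 118098*t - 19683)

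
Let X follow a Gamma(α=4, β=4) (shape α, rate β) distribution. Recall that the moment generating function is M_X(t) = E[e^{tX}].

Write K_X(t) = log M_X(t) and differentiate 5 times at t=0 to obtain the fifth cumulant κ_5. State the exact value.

M_X(t) = 256/(4 - t)^4
K_X(t) = log M_X(t) = -4*log(4 - t) + 8*log(2)
dK/dt = -4/(t - 4)
d^2K/dt^2 = 4/(t^2 - 8*t + 16)
d^3K/dt^3 = -8/(t^3 - 12*t^2 + 48*t - 64)
d^4K/dt^4 = 24/(t^4 - 16*t^3 + 96*t^2 - 256*t + 256)
d^5K/dt^5 = -96/(t^5 - 20*t^4 + 160*t^3 - 640*t^2 + 1280*t - 1024)

κ_5 = d^5K/dt^5 |_{t=0} = 3/32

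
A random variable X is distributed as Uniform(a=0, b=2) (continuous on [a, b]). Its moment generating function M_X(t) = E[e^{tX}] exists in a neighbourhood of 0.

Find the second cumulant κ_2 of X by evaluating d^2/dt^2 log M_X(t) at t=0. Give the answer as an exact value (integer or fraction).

κ_2 = D^2[K](0) = 1/3

M_X(t) = (e^(2*t) - 1)/(2*t)
K_X(t) = log M_X(t) = -log(t) + log(e^(2*t) - 1) - log(2)
D^2[K](t) = (-4*t^2*e^(2*t) + e^(4*t) - 2*e^(2*t) + 1)/(t^2*e^(4*t) - 2*t^2*e^(2*t) + t^2)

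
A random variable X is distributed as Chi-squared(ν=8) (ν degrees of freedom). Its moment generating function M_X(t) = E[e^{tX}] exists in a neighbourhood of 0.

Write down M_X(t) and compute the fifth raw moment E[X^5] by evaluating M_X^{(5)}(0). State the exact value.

E[X^5] = M′′′′′(0) = 215040

M_X(t) = (1 - 2*t)^(-4)
M′(t) = -8/(32*t^5 - 80*t^4 + 80*t^3 - 40*t^2 + 10*t - 1)
M′′(t) = 80/(64*t^6 - 192*t^5 + 240*t^4 - 160*t^3 + 60*t^2 - 12*t + 1)
M′′′(t) = -960/(128*t^7 - 448*t^6 + 672*t^5 - 560*t^4 + 280*t^3 - 84*t^2 + 14*t - 1)
M′′′′(t) = 13440/(256*t^8 - 1024*t^7 + 1792*t^6 - 1792*t^5 + 1120*t^4 - 448*t^3 + 112*t^2 - 16*t + 1)
M′′′′′(t) = -215040/(512*t^9 - 2304*t^8 + 4608*t^7 - 5376*t^6 + 4032*t^5 - 2016*t^4 + 672*t^3 - 144*t^2 + 18*t - 1)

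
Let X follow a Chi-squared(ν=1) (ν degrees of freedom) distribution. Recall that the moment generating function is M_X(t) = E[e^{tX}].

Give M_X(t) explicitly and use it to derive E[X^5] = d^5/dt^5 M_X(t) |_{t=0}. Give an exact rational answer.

M_X(t) = 1/√(1 - 2*t)
M′(t) = -1/(2*t*√(1 - 2*t) - √(1 - 2*t))
M′′(t) = 3/(4*t^2*√(1 - 2*t) - 4*t*√(1 - 2*t) + √(1 - 2*t))
M′′′(t) = -15/(8*t^3*√(1 - 2*t) - 12*t^2*√(1 - 2*t) + 6*t*√(1 - 2*t) - √(1 - 2*t))
M′′′′(t) = 105/(16*t^4*√(1 - 2*t) - 32*t^3*√(1 - 2*t) + 24*t^2*√(1 - 2*t) - 8*t*√(1 - 2*t) + √(1 - 2*t))
M′′′′′(t) = -945/(32*t^5*√(1 - 2*t) - 80*t^4*√(1 - 2*t) + 80*t^3*√(1 - 2*t) - 40*t^2*√(1 - 2*t) + 10*t*√(1 - 2*t) - √(1 - 2*t))

E[X^5] = M′′′′′(0) = 945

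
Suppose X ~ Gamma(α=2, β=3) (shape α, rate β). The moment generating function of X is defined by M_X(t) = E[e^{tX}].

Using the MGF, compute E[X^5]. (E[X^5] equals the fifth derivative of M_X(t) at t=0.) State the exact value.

M_X(t) = 9/(3 - t)^2
D^5[M](t) = -6480/(t^7 - 21*t^6 + 189*t^5 - 945*t^4 + 2835*t^3 - 5103*t^2 + 5103*t - 2187)

E[X^5] = D^5[M](0) = 80/27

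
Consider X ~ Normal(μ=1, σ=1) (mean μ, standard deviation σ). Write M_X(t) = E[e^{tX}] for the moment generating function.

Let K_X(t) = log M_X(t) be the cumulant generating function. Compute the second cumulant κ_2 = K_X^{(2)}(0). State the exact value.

M_X(t) = e^(t^2/2 + t)
K_X(t) = log M_X(t) = t^2/2 + t
dK/dt = t + 1
d^2K/dt^2 = 1

κ_2 = d^2K/dt^2 |_{t=0} = 1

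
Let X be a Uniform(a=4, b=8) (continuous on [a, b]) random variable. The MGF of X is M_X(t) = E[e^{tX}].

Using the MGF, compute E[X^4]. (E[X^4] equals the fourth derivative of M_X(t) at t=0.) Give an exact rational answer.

M_X(t) = (e^(8*t) - e^(4*t))/(4*t)
M′(t) = (8*t*e^(8*t) - 4*t*e^(4*t) - e^(8*t) + e^(4*t))/(4*t^2)
M′′(t) = (32*t^2*e^(8*t) - 8*t^2*e^(4*t) - 8*t*e^(8*t) + 4*t*e^(4*t) + e^(8*t) - e^(4*t))/(2*t^3)
M′′′(t) = (256*t^3*e^(8*t) - 32*t^3*e^(4*t) - 96*t^2*e^(8*t) + 24*t^2*e^(4*t) + 24*t*e^(8*t) - 12*t*e^(4*t) - 3*e^(8*t) + 3*e^(4*t))/(2*t^4)

E[X^4] = M′′′′(0) = 7936/5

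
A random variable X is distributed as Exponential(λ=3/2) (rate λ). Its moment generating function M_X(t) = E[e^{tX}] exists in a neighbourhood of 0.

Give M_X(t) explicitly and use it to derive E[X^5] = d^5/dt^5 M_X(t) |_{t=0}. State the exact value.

E[X^5] = M′′′′′(0) = 1280/81

M_X(t) = 3/(2*(3/2 - t))
M′(t) = 6/(4*t^2 - 12*t + 9)
M′′(t) = -24/(8*t^3 - 36*t^2 + 54*t - 27)
M′′′(t) = 144/(16*t^4 - 96*t^3 + 216*t^2 - 216*t + 81)
M′′′′(t) = -1152/(32*t^5 - 240*t^4 + 720*t^3 - 1080*t^2 + 810*t - 243)
M′′′′′(t) = 11520/(64*t^6 - 576*t^5 + 2160*t^4 - 4320*t^3 + 4860*t^2 - 2916*t + 729)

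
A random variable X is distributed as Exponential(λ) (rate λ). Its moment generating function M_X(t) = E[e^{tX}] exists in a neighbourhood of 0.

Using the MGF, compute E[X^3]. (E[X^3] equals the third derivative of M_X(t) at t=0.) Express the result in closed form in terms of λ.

E[X^3] = d^3M/dt^3 |_{t=0} = 6/λ^3

M_X(t) = λ/(λ - t)
dM/dt = λ/(λ^2 - 2*λ*t + t^2)
d^2M/dt^2 = -2*λ/(-λ^3 + 3*λ^2*t - 3*λ*t^2 + t^3)
d^3M/dt^3 = 6*λ/(λ^4 - 4*λ^3*t + 6*λ^2*t^2 - 4*λ*t^3 + t^4)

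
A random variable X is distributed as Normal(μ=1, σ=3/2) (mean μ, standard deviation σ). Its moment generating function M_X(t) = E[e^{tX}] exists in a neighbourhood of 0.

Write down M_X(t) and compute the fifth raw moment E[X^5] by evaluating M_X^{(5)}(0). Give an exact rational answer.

E[X^5] = D^5[M](0) = 1591/16

M_X(t) = e^(9*t^2/8 + t)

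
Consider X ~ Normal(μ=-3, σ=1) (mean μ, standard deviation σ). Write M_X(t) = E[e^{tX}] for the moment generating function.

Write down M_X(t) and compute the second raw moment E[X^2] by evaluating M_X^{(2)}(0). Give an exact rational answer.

E[X^2] = d^2M/dt^2 |_{t=0} = 10

M_X(t) = e^(t^2/2 - 3*t)
dM/dt = t*e^(-3*t)*e^(t^2/2) - 3*e^(-3*t)*e^(t^2/2)
d^2M/dt^2 = (t^2*e^(t^2/2) - 6*t*e^(t^2/2) + 10*e^(t^2/2))*e^(-3*t)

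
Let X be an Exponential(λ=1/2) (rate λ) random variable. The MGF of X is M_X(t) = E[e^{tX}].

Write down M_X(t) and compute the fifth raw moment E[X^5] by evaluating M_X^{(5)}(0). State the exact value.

E[X^5] = D^5[M](0) = 3840

M_X(t) = 1/(2*(1/2 - t))
D^5[M](t) = 3840/(64*t^6 - 192*t^5 + 240*t^4 - 160*t^3 + 60*t^2 - 12*t + 1)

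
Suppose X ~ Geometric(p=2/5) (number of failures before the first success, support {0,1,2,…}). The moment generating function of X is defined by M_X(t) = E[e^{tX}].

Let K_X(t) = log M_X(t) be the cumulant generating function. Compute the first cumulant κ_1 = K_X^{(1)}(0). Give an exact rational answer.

κ_1 = dK/dt |_{t=0} = 3/2

M_X(t) = 2/(5*(1 - 3*e^(t)/5))
K_X(t) = log M_X(t) = -log(1 - 3*e^(t)/5) - log(5) + log(2)
dK/dt = -3*e^(t)/(3*e^(t) - 5)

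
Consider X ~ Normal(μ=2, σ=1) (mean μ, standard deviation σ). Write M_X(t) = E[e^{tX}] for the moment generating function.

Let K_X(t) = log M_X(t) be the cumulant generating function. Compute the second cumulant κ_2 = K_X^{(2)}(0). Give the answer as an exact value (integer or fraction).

κ_2 = D^2[K](0) = 1

M_X(t) = e^(t^2/2 + 2*t)
K_X(t) = log M_X(t) = t^2/2 + 2*t
D^2[K](t) = 1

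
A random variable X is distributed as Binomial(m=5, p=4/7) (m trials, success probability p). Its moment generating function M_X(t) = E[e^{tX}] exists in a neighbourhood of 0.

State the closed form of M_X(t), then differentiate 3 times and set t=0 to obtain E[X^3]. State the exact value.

E[X^3] = M′′′(0) = 11540/343

M_X(t) = (4*e^(t)/7 + 3/7)^5
M′(t) = 5120*e^(5*t)/16807 + 15360*e^(4*t)/16807 + 17280*e^(3*t)/16807 + 8640*e^(2*t)/16807 + 1620*e^(t)/16807
M′′(t) = 25600*e^(5*t)/16807 + 61440*e^(4*t)/16807 + 51840*e^(3*t)/16807 + 17280*e^(2*t)/16807 + 1620*e^(t)/16807
M′′′(t) = 128000*e^(5*t)/16807 + 245760*e^(4*t)/16807 + 155520*e^(3*t)/16807 + 34560*e^(2*t)/16807 + 1620*e^(t)/16807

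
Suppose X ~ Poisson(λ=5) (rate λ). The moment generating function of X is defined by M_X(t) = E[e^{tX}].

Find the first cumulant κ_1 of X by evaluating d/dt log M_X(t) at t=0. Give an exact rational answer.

M_X(t) = e^(5*e^(t) - 5)
K_X(t) = log M_X(t) = 5*e^(t) - 5
dK/dt = 5*e^(t)

κ_1 = dK/dt |_{t=0} = 5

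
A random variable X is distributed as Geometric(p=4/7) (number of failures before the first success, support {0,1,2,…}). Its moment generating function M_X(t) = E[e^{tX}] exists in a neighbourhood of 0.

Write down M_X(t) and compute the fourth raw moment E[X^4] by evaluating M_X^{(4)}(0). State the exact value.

E[X^4] = M′′′′(0) = 1005/32

M_X(t) = 4/(7*(1 - 3*e^(t)/7))
M′(t) = 12*e^(t)/(9*e^(2*t) - 42*e^(t) + 49)
M′′(t) = (-36*e^(2*t) - 84*e^(t))/(27*e^(3*t) - 189*e^(2*t) + 441*e^(t) - 343)
M′′′(t) = (108*e^(3*t) + 1008*e^(2*t) + 588*e^(t))/(81*e^(4*t) - 756*e^(3*t) + 2646*e^(2*t) - 4116*e^(t) + 2401)
M′′′′(t) = (-324*e^(4*t) - 8316*e^(3*t) - 19404*e^(2*t) - 4116*e^(t))/(243*e^(5*t) - 2835*e^(4*t) + 13230*e^(3*t) - 30870*e^(2*t) + 36015*e^(t) - 16807)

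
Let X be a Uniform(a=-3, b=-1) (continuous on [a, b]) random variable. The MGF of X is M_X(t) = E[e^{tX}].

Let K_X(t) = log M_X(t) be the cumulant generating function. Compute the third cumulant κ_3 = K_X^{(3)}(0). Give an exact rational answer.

M_X(t) = (e^(-t) - e^(-3*t))/(2*t)
K_X(t) = log M_X(t) = -log(t) + log(e^(-t) - e^(-3*t)) - log(2)
K^(3)(t) = (8*t^3*e^(4*t) + 8*t^3*e^(2*t) - 2*e^(6*t) + 6*e^(4*t) - 6*e^(2*t) + 2)/(t^3*e^(6*t) - 3*t^3*e^(4*t) + 3*t^3*e^(2*t) - t^3)

κ_3 = K^(3)(0) = 0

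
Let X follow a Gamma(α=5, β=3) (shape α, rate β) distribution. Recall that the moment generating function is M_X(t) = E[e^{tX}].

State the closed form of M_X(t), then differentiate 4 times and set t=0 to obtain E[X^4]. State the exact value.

M_X(t) = 243/(3 - t)^5
M′(t) = 1215/(t^6 - 18*t^5 + 135*t^4 - 540*t^3 + 1215*t^2 - 1458*t + 729)
M′′(t) = -7290/(t^7 - 21*t^6 + 189*t^5 - 945*t^4 + 2835*t^3 - 5103*t^2 + 5103*t - 2187)
M′′′(t) = 51030/(t^8 - 24*t^7 + 252*t^6 - 1512*t^5 + 5670*t^4 - 13608*t^3 + 20412*t^2 - 17496*t + 6561)
M′′′′(t) = -408240/(t^9 - 27*t^8 + 324*t^7 - 2268*t^6 + 10206*t^5 - 30618*t^4 + 61236*t^3 - 78732*t^2 + 59049*t - 19683)

E[X^4] = M′′′′(0) = 560/27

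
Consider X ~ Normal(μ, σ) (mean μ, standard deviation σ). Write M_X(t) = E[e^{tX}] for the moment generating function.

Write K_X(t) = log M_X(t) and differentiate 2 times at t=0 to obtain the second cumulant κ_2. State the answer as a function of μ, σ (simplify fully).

κ_2 = K^(2)(0) = σ^2

M_X(t) = e^(μ*t + σ^2*t^2/2)
K_X(t) = log M_X(t) = μ*t + σ^2*t^2/2
K^(2)(t) = σ^2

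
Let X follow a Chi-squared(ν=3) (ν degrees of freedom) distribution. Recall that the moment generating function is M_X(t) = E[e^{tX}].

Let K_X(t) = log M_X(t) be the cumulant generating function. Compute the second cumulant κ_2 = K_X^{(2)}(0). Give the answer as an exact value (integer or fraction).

κ_2 = K^(2)(0) = 6

M_X(t) = (1 - 2*t)^(-3/2)
K_X(t) = log M_X(t) = -3*log(1 - 2*t)/2
K^(2)(t) = 6/(4*t^2 - 4*t + 1)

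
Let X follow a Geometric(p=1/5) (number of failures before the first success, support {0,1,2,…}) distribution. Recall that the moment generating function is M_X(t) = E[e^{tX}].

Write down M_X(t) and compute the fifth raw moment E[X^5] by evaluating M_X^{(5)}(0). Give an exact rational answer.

M_X(t) = 1/(5*(1 - 4*e^(t)/5))

E[X^5] = M^(5)(0) = 194404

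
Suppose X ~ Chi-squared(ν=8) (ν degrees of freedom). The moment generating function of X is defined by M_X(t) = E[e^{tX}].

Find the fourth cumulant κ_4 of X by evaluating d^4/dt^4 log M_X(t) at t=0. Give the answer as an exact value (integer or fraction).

κ_4 = d^4K/dt^4 |_{t=0} = 384

M_X(t) = (1 - 2*t)^(-4)
K_X(t) = log M_X(t) = -4*log(1 - 2*t)
dK/dt = -8/(2*t - 1)
d^2K/dt^2 = 16/(4*t^2 - 4*t + 1)
d^3K/dt^3 = -64/(8*t^3 - 12*t^2 + 6*t - 1)
d^4K/dt^4 = 384/(16*t^4 - 32*t^3 + 24*t^2 - 8*t + 1)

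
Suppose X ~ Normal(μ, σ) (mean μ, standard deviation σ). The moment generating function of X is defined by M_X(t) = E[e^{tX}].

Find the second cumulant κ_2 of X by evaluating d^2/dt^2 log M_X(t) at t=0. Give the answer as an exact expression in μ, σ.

M_X(t) = e^(μ*t + σ^2*t^2/2)
K_X(t) = log M_X(t) = μ*t + σ^2*t^2/2
K^(2)(t) = σ^2

κ_2 = K^(2)(0) = σ^2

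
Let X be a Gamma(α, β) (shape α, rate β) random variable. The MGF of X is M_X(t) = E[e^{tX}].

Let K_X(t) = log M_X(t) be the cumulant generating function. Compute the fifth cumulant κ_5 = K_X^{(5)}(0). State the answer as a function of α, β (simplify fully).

M_X(t) = (β/(β - t))^α
K_X(t) = log M_X(t) = α*(log(β) - log(β - t))
D^5[K](t) = -24*α/(-β^5 + 5*β^4*t - 10*β^3*t^2 + 10*β^2*t^3 - 5*β*t^4 + t^5)

κ_5 = D^5[K](0) = 24*α/β^5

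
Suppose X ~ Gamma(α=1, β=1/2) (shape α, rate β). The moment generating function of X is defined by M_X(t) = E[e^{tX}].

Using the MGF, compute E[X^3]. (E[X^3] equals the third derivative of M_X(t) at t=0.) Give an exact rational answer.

M_X(t) = 1/(2*(1/2 - t))
dM/dt = 2/(4*t^2 - 4*t + 1)
d^2M/dt^2 = -8/(8*t^3 - 12*t^2 + 6*t - 1)
d^3M/dt^3 = 48/(16*t^4 - 32*t^3 + 24*t^2 - 8*t + 1)

E[X^3] = d^3M/dt^3 |_{t=0} = 48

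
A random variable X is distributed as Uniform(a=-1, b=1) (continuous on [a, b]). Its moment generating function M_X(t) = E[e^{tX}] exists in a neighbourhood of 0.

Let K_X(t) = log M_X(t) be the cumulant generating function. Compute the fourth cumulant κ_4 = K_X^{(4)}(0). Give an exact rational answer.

κ_4 = d^4K/dt^4 |_{t=0} = -2/15

M_X(t) = (e^(t) - e^(-t))/(2*t)
K_X(t) = log M_X(t) = -log(t) + log(e^(t) - e^(-t)) - log(2)
dK/dt = (t*e^(2*t) + t - e^(2*t) + 1)/(t*e^(2*t) - t)
d^2K/dt^2 = (-4*t^2*e^(2*t) + e^(4*t) - 2*e^(2*t) + 1)/(t^2*e^(4*t) - 2*t^2*e^(2*t) + t^2)
d^3K/dt^3 = (8*t^3*e^(4*t) + 8*t^3*e^(2*t) - 2*e^(6*t) + 6*e^(4*t) - 6*e^(2*t) + 2)/(t^3*e^(6*t) - 3*t^3*e^(4*t) + 3*t^3*e^(2*t) - t^3)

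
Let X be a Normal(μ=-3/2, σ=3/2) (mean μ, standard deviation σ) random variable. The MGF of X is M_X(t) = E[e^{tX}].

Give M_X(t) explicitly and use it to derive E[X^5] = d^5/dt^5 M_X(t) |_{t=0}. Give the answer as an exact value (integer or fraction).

M_X(t) = e^(9*t^2/8 - 3*t/2)
D^5[M](t) = (59049*t^5*e^(9*t^2/8) - 196830*t^4*e^(9*t^2/8) + 524880*t^3*e^(9*t^2/8) - 699840*t^2*e^(9*t^2/8) + 583200*t*e^(9*t^2/8) - 202176*e^(9*t^2/8))*e^(-3*t/2)/1024

E[X^5] = D^5[M](0) = -3159/16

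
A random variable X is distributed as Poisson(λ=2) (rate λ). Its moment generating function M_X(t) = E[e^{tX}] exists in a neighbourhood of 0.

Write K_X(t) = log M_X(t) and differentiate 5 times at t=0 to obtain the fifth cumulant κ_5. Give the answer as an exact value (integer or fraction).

κ_5 = D^5[K](0) = 2

M_X(t) = e^(2*e^(t) - 2)
K_X(t) = log M_X(t) = 2*e^(t) - 2
D^5[K](t) = 2*e^(t)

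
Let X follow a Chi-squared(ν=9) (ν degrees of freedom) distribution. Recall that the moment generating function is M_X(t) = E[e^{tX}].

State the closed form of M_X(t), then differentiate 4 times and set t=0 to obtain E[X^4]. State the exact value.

E[X^4] = d^4M/dt^4 |_{t=0} = 19305

M_X(t) = (1 - 2*t)^(-9/2)
dM/dt = -9/(32*t^5*√(1 - 2*t) - 80*t^4*√(1 - 2*t) + 80*t^3*√(1 - 2*t) - 40*t^2*√(1 - 2*t) + 10*t*√(1 - 2*t) - √(1 - 2*t))
d^2M/dt^2 = 99/(64*t^6*√(1 - 2*t) - 192*t^5*√(1 - 2*t) + 240*t^4*√(1 - 2*t) - 160*t^3*√(1 - 2*t) + 60*t^2*√(1 - 2*t) - 12*t*√(1 - 2*t) + √(1 - 2*t))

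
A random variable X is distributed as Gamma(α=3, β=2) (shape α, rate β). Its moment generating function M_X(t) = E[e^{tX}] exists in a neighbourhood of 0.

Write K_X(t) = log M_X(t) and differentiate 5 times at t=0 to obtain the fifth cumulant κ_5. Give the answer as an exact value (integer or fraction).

M_X(t) = 8/(2 - t)^3
K_X(t) = log M_X(t) = -3*log(2 - t) + 3*log(2)
dK/dt = -3/(t - 2)
d^2K/dt^2 = 3/(t^2 - 4*t + 4)
d^3K/dt^3 = -6/(t^3 - 6*t^2 + 12*t - 8)
d^4K/dt^4 = 18/(t^4 - 8*t^3 + 24*t^2 - 32*t + 16)
d^5K/dt^5 = -72/(t^5 - 10*t^4 + 40*t^3 - 80*t^2 + 80*t - 32)

κ_5 = d^5K/dt^5 |_{t=0} = 9/4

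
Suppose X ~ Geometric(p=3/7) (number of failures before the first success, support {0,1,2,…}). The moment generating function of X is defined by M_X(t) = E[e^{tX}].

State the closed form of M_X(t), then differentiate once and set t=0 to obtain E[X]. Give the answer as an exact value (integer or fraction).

E[X] = dM/dt |_{t=0} = 4/3

M_X(t) = 3/(7*(1 - 4*e^(t)/7))
dM/dt = 12*e^(t)/(16*e^(2*t) - 56*e^(t) + 49)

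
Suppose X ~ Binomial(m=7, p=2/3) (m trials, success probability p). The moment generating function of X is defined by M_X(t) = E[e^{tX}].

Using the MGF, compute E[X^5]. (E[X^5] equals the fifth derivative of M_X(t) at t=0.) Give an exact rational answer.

E[X^5] = M′′′′′(0) = 11494/3

M_X(t) = (2*e^(t)/3 + 1/3)^7
M′(t) = 896*e^(7*t)/2187 + 896*e^(6*t)/729 + 1120*e^(5*t)/729 + 2240*e^(4*t)/2187 + 280*e^(3*t)/729 + 56*e^(2*t)/729 + 14*e^(t)/2187
M′′(t) = 6272*e^(7*t)/2187 + 1792*e^(6*t)/243 + 5600*e^(5*t)/729 + 8960*e^(4*t)/2187 + 280*e^(3*t)/243 + 112*e^(2*t)/729 + 14*e^(t)/2187
M′′′(t) = 43904*e^(7*t)/2187 + 3584*e^(6*t)/81 + 28000*e^(5*t)/729 + 35840*e^(4*t)/2187 + 280*e^(3*t)/81 + 224*e^(2*t)/729 + 14*e^(t)/2187
M′′′′(t) = 307328*e^(7*t)/2187 + 7168*e^(6*t)/27 + 140000*e^(5*t)/729 + 143360*e^(4*t)/2187 + 280*e^(3*t)/27 + 448*e^(2*t)/729 + 14*e^(t)/2187
M′′′′′(t) = 2151296*e^(7*t)/2187 + 14336*e^(6*t)/9 + 700000*e^(5*t)/729 + 573440*e^(4*t)/2187 + 280*e^(3*t)/9 + 896*e^(2*t)/729 + 14*e^(t)/2187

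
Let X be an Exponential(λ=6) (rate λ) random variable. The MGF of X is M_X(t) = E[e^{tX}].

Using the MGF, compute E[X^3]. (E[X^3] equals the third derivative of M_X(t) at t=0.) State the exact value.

E[X^3] = M′′′(0) = 1/36

M_X(t) = 6/(6 - t)
M′(t) = 6/(t^2 - 12*t + 36)
M′′(t) = -12/(t^3 - 18*t^2 + 108*t - 216)
M′′′(t) = 36/(t^4 - 24*t^3 + 216*t^2 - 864*t + 1296)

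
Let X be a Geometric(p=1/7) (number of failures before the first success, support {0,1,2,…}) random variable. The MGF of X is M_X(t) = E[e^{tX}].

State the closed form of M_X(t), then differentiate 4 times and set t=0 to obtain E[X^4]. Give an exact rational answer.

E[X^4] = M′′′′(0) = 39390

M_X(t) = 1/(7*(1 - 6*e^(t)/7))
M′(t) = 6*e^(t)/(36*e^(2*t) - 84*e^(t) + 49)
M′′(t) = (-36*e^(2*t) - 42*e^(t))/(216*e^(3*t) - 756*e^(2*t) + 882*e^(t) - 343)
M′′′(t) = (216*e^(3*t) + 1008*e^(2*t) + 294*e^(t))/(1296*e^(4*t) - 6048*e^(3*t) + 10584*e^(2*t) - 8232*e^(t) + 2401)
M′′′′(t) = (-1296*e^(4*t) - 16632*e^(3*t) - 19404*e^(2*t) - 2058*e^(t))/(7776*e^(5*t) - 45360*e^(4*t) + 105840*e^(3*t) - 123480*e^(2*t) + 72030*e^(t) - 16807)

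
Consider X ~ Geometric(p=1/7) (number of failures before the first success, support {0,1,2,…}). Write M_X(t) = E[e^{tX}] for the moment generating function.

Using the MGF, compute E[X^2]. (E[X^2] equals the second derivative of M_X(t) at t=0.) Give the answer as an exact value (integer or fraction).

E[X^2] = M^(2)(0) = 78

M_X(t) = 1/(7*(1 - 6*e^(t)/7))
M^(2)(t) = (-36*e^(2*t) - 42*e^(t))/(216*e^(3*t) - 756*e^(2*t) + 882*e^(t) - 343)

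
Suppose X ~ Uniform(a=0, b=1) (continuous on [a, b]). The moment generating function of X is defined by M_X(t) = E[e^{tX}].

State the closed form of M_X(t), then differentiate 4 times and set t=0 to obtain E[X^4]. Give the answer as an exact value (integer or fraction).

M_X(t) = (e^(t) - 1)/t
M′(t) = (t*e^(t) - e^(t) + 1)/t^2
M′′(t) = (t^2*e^(t) - 2*t*e^(t) + 2*e^(t) - 2)/t^3
M′′′(t) = (t^3*e^(t) - 3*t^2*e^(t) + 6*t*e^(t) - 6*e^(t) + 6)/t^4
M′′′′(t) = (t^4*e^(t) - 4*t^3*e^(t) + 12*t^2*e^(t) - 24*t*e^(t) + 24*e^(t) - 24)/t^5

E[X^4] = M′′′′(0) = 1/5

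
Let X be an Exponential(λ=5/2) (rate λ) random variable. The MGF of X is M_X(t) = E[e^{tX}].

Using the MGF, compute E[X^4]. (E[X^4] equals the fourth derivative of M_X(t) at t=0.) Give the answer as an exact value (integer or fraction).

M_X(t) = 5/(2*(5/2 - t))
M′(t) = 10/(4*t^2 - 20*t + 25)
M′′(t) = -40/(8*t^3 - 60*t^2 + 150*t - 125)
M′′′(t) = 240/(16*t^4 - 160*t^3 + 600*t^2 - 1000*t + 625)
M′′′′(t) = -1920/(32*t^5 - 400*t^4 + 2000*t^3 - 5000*t^2 + 6250*t - 3125)

E[X^4] = M′′′′(0) = 384/625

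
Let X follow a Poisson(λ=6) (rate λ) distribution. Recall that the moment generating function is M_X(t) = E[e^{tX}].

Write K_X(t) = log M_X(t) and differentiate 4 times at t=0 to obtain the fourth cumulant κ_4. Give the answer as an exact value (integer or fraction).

M_X(t) = e^(6*e^(t) - 6)
K_X(t) = log M_X(t) = 6*e^(t) - 6
dK/dt = 6*e^(t)
d^2K/dt^2 = 6*e^(t)
d^3K/dt^3 = 6*e^(t)
d^4K/dt^4 = 6*e^(t)

κ_4 = d^4K/dt^4 |_{t=0} = 6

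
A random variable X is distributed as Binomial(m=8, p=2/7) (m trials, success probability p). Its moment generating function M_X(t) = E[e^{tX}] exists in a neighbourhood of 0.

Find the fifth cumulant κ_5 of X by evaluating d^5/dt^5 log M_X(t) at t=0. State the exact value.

M_X(t) = (2*e^(t)/7 + 5/7)^8
K_X(t) = log M_X(t) = 8*log(2*e^(t)/7 + 5/7)
D^5[K](t) = (-640*e^(4*t) + 17600*e^(3*t) - 44000*e^(2*t) + 10000*e^(t))/(32*e^(5*t) + 400*e^(4*t) + 2000*e^(3*t) + 5000*e^(2*t) + 6250*e^(t) + 3125)

κ_5 = D^5[K](0) = -17040/16807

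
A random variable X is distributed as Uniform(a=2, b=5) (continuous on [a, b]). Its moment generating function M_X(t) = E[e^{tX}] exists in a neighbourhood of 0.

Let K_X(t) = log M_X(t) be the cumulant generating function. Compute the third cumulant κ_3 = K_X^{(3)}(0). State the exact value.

M_X(t) = (e^(5*t) - e^(2*t))/(3*t)
K_X(t) = log M_X(t) = -log(t) + log(e^(5*t) - e^(2*t)) - log(3)
D^3[K](t) = (27*t^3*e^(6*t) + 27*t^3*e^(3*t) - 2*e^(9*t) + 6*e^(6*t) - 6*e^(3*t) + 2)/(t^3*e^(9*t) - 3*t^3*e^(6*t) + 3*t^3*e^(3*t) - t^3)

κ_3 = D^3[K](0) = 0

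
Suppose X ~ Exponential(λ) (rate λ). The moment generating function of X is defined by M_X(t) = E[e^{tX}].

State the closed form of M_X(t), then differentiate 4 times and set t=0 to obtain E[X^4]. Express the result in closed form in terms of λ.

E[X^4] = D^4[M](0) = 24/λ^4

M_X(t) = λ/(λ - t)
D^4[M](t) = -24*λ/(-λ^5 + 5*λ^4*t - 10*λ^3*t^2 + 10*λ^2*t^3 - 5*λ*t^4 + t^5)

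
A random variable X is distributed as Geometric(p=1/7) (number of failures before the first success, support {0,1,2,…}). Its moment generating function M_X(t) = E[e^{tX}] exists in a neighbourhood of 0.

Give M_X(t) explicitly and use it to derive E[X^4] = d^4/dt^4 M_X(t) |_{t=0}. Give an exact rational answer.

M_X(t) = 1/(7*(1 - 6*e^(t)/7))
D^4[M](t) = (-1296*e^(4*t) - 16632*e^(3*t) - 19404*e^(2*t) - 2058*e^(t))/(7776*e^(5*t) - 45360*e^(4*t) + 105840*e^(3*t) - 123480*e^(2*t) + 72030*e^(t) - 16807)

E[X^4] = D^4[M](0) = 39390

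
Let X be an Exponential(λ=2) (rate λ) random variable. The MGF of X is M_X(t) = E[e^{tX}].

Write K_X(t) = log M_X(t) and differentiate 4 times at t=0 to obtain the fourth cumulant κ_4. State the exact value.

M_X(t) = 2/(2 - t)
K_X(t) = log M_X(t) = -log(2 - t) + log(2)
K^(4)(t) = 6/(t^4 - 8*t^3 + 24*t^2 - 32*t + 16)

κ_4 = K^(4)(0) = 3/8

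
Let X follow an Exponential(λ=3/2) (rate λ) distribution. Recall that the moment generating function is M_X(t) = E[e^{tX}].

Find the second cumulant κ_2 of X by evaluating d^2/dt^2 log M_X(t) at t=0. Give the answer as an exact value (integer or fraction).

M_X(t) = 3/(2*(3/2 - t))
K_X(t) = log M_X(t) = -log(3/2 - t) - log(2) + log(3)
dK/dt = -2/(2*t - 3)
d^2K/dt^2 = 4/(4*t^2 - 12*t + 9)

κ_2 = d^2K/dt^2 |_{t=0} = 4/9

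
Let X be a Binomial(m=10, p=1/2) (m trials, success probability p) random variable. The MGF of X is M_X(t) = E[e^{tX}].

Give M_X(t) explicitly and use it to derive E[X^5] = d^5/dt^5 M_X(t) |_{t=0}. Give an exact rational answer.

E[X^5] = d^5M/dt^5 |_{t=0} = 13375/2

M_X(t) = (e^(t)/2 + 1/2)^10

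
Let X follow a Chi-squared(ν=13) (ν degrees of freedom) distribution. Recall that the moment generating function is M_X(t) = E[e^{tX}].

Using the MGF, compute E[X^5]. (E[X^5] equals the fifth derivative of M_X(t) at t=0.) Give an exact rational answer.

E[X^5] = M′′′′′(0) = 1322685

M_X(t) = (1 - 2*t)^(-13/2)
M′(t) = -13/(128*t^7*√(1 - 2*t) - 448*t^6*√(1 - 2*t) + 672*t^5*√(1 - 2*t) - 560*t^4*√(1 - 2*t) + 280*t^3*√(1 - 2*t) - 84*t^2*√(1 - 2*t) + 14*t*√(1 - 2*t) - √(1 - 2*t))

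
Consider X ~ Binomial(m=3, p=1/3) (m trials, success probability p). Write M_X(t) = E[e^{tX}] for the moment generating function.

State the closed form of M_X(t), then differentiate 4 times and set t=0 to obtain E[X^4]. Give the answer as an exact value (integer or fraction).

M_X(t) = (e^(t)/3 + 2/3)^3
dM/dt = e^(3*t)/9 + 4*e^(2*t)/9 + 4*e^(t)/9
d^2M/dt^2 = e^(3*t)/3 + 8*e^(2*t)/9 + 4*e^(t)/9
d^3M/dt^3 = e^(3*t) + 16*e^(2*t)/9 + 4*e^(t)/9
d^4M/dt^4 = 3*e^(3*t) + 32*e^(2*t)/9 + 4*e^(t)/9

E[X^4] = d^4M/dt^4 |_{t=0} = 7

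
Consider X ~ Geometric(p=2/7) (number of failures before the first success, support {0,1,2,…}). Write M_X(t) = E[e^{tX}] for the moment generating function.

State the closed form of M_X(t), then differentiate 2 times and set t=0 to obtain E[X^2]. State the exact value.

M_X(t) = 2/(7*(1 - 5*e^(t)/7))
dM/dt = 10*e^(t)/(25*e^(2*t) - 70*e^(t) + 49)
d^2M/dt^2 = (-50*e^(2*t) - 70*e^(t))/(125*e^(3*t) - 525*e^(2*t) + 735*e^(t) - 343)

E[X^2] = d^2M/dt^2 |_{t=0} = 15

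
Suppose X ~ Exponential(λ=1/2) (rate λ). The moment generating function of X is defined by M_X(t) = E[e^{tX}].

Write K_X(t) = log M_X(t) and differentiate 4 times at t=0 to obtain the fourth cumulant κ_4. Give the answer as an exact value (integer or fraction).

κ_4 = d^4K/dt^4 |_{t=0} = 96

M_X(t) = 1/(2*(1/2 - t))
K_X(t) = log M_X(t) = -log(1/2 - t) - log(2)
dK/dt = -2/(2*t - 1)
d^2K/dt^2 = 4/(4*t^2 - 4*t + 1)
d^3K/dt^3 = -16/(8*t^3 - 12*t^2 + 6*t - 1)
d^4K/dt^4 = 96/(16*t^4 - 32*t^3 + 24*t^2 - 8*t + 1)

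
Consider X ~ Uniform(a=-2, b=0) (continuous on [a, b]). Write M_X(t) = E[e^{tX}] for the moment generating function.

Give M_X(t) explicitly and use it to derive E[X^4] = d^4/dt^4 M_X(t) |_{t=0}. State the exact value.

E[X^4] = d^4M/dt^4 |_{t=0} = 16/5

M_X(t) = (1 - e^(-2*t))/(2*t)
dM/dt = (2*t - e^(2*t) + 1)*e^(-2*t)/(2*t^2)
d^2M/dt^2 = (-2*t^2 - 2*t + e^(2*t) - 1)*e^(-2*t)/t^3
d^3M/dt^3 = (4*t^3 + 6*t^2 + 6*t - 3*e^(2*t) + 3)*e^(-2*t)/t^4
d^4M/dt^4 = (-8*t^4 - 16*t^3 - 24*t^2 - 24*t + 12*e^(2*t) - 12)*e^(-2*t)/t^5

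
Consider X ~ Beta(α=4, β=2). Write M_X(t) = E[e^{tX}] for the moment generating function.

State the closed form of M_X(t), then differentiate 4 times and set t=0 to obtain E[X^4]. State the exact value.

E[X^4] = M^(4)(0) = 5/18

M_X(t) = ₁F₁(4; 6; t)
M^(4)(t) = 5*₁F₁(8; 10; t)/18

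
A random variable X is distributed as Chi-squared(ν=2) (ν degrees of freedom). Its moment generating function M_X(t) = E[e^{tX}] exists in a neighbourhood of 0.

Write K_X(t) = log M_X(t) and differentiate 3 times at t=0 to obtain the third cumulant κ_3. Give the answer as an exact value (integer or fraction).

M_X(t) = 1/(1 - 2*t)
K_X(t) = log M_X(t) = -log(1 - 2*t)
K′(t) = -2/(2*t - 1)
K′′(t) = 4/(4*t^2 - 4*t + 1)
K′′′(t) = -16/(8*t^3 - 12*t^2 + 6*t - 1)

κ_3 = K′′′(0) = 16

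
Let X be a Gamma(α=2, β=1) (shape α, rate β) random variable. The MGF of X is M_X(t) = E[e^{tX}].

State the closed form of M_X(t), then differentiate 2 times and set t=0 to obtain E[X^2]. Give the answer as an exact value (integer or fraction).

M_X(t) = (1 - t)^(-2)
D^2[M](t) = 6/(t^4 - 4*t^3 + 6*t^2 - 4*t + 1)

E[X^2] = D^2[M](0) = 6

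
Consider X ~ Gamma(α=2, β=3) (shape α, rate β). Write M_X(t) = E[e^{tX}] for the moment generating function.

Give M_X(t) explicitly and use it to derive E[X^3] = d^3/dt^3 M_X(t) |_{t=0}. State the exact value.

M_X(t) = 9/(3 - t)^2
D^3[M](t) = -216/(t^5 - 15*t^4 + 90*t^3 - 270*t^2 + 405*t - 243)

E[X^3] = D^3[M](0) = 8/9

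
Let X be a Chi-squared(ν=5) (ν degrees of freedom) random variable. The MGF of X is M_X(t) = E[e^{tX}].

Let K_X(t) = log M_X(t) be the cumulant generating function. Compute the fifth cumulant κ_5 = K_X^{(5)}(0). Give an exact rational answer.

κ_5 = D^5[K](0) = 1920

M_X(t) = (1 - 2*t)^(-5/2)
K_X(t) = log M_X(t) = -5*log(1 - 2*t)/2
D^5[K](t) = -1920/(32*t^5 - 80*t^4 + 80*t^3 - 40*t^2 + 10*t - 1)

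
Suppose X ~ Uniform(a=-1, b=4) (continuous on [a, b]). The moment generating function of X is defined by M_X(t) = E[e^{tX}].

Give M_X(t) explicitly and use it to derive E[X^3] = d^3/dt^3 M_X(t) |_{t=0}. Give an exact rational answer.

M_X(t) = (e^(4*t) - e^(-t))/(5*t)
dM/dt = (4*t*e^(5*t) + t - e^(5*t) + 1)*e^(-t)/(5*t^2)
d^2M/dt^2 = (16*t^2*e^(5*t) - t^2 - 8*t*e^(5*t) - 2*t + 2*e^(5*t) - 2)*e^(-t)/(5*t^3)
d^3M/dt^3 = (64*t^3*e^(5*t) + t^3 - 48*t^2*e^(5*t) + 3*t^2 + 24*t*e^(5*t) + 6*t - 6*e^(5*t) + 6)*e^(-t)/(5*t^4)

E[X^3] = d^3M/dt^3 |_{t=0} = 51/4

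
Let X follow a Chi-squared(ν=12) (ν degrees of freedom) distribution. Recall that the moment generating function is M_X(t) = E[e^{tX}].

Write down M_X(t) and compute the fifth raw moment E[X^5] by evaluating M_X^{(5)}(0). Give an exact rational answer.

E[X^5] = M^(5)(0) = 967680

M_X(t) = (1 - 2*t)^(-6)
M^(5)(t) = -967680/(2048*t^11 - 11264*t^10 + 28160*t^9 - 42240*t^8 + 42240*t^7 - 29568*t^6 + 14784*t^5 - 5280*t^4 + 1320*t^3 - 220*t^2 + 22*t - 1)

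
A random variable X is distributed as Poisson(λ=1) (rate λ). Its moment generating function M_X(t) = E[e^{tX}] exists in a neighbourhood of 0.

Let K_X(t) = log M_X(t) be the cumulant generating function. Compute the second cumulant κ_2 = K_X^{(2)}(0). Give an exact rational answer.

M_X(t) = e^(e^(t) - 1)
K_X(t) = log M_X(t) = e^(t) - 1
K′(t) = e^(t)
K′′(t) = e^(t)

κ_2 = K′′(0) = 1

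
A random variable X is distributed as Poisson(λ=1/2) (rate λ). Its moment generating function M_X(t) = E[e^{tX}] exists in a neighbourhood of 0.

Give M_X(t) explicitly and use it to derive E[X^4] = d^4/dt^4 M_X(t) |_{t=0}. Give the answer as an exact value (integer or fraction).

E[X^4] = D^4[M](0) = 49/16

M_X(t) = e^(e^(t)/2 - 1/2)
D^4[M](t) = (e^(4*t)*e^(e^(t)/2) + 12*e^(3*t)*e^(e^(t)/2) + 28*e^(2*t)*e^(e^(t)/2) + 8*e^(t)*e^(e^(t)/2))*e^(-1/2)/16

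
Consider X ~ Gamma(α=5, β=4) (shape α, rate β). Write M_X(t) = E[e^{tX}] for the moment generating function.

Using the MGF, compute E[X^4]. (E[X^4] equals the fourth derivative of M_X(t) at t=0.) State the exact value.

E[X^4] = M^(4)(0) = 105/16

M_X(t) = 1024/(4 - t)^5
M^(4)(t) = -1720320/(t^9 - 36*t^8 + 576*t^7 - 5376*t^6 + 32256*t^5 - 129024*t^4 + 344064*t^3 - 589824*t^2 + 589824*t - 262144)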